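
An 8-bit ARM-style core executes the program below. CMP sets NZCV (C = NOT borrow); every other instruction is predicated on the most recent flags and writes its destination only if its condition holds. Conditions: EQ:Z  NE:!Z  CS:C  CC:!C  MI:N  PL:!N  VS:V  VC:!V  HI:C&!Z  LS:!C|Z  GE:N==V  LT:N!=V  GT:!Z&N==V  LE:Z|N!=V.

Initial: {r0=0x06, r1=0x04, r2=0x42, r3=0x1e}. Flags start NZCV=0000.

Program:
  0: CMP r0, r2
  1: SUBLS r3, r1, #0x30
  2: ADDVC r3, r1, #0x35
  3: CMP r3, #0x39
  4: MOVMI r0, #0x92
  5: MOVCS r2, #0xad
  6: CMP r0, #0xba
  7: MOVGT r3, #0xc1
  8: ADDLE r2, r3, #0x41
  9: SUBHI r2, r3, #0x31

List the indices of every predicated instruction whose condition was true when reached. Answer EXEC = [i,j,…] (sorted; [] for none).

0: ✓ CMP  NZCV=1000
1: ✓ SUBLS  r3←0xd4
2: ✓ ADDVC  r3←0x39
3: ✓ CMP  NZCV=0110
4: · MOVMI
5: ✓ MOVCS  r2←0xad
6: ✓ CMP  NZCV=0000
7: ✓ MOVGT  r3←0xc1
8: · ADDLE
9: · SUBHI

EXEC = [1,2,5,7]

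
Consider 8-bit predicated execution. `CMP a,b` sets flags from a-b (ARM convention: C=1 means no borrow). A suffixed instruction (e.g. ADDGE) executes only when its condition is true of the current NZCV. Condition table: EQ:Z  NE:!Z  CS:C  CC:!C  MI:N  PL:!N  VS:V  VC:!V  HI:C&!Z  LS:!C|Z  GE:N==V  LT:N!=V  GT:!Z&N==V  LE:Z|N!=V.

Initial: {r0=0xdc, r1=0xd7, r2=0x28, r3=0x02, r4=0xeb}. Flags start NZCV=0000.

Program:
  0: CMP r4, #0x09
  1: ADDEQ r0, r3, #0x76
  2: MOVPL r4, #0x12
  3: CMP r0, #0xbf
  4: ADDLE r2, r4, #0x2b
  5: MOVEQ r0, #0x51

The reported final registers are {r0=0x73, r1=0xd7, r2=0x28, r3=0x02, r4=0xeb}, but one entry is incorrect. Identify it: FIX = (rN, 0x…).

FIX = (r0, 0xdc)

[0] flags=1010 → (cmp)
[1] flags=1010 EQ?F → skip
[2] flags=1010 PL?F → skip
[3] flags=0010 → (cmp)
[4] flags=0010 LE?F → skip
[5] flags=0010 EQ?F → skip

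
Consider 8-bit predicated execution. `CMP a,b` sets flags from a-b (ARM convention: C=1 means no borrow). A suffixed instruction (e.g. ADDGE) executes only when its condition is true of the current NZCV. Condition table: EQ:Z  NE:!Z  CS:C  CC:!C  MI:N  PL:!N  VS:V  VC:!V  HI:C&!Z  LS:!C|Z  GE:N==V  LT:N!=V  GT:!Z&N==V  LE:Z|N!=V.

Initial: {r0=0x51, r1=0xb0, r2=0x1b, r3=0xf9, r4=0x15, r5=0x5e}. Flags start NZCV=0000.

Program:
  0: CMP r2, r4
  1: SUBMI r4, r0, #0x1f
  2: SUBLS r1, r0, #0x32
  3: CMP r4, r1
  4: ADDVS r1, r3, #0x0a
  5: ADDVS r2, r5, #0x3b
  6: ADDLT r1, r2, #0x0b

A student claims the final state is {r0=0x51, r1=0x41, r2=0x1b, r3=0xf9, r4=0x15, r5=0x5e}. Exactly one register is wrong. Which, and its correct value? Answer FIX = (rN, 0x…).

0: ✓ CMP  NZCV=0010
1: · SUBMI
2: · SUBLS
3: ✓ CMP  NZCV=0000
4: · ADDVS
5: · ADDVS
6: · ADDLT

FIX = (r1, 0xb0)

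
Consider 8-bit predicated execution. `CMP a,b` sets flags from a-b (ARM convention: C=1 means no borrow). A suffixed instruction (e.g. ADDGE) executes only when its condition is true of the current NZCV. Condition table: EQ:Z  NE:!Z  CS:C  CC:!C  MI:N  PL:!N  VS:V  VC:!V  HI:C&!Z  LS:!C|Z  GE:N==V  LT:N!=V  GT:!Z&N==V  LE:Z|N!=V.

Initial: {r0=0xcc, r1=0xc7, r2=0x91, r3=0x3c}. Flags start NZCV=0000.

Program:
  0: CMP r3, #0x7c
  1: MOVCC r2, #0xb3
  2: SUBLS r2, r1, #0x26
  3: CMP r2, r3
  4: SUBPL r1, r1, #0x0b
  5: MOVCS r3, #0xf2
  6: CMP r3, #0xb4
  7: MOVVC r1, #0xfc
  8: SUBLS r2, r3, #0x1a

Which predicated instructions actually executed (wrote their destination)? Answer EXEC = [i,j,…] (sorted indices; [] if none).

[0] flags=1000 → (cmp)
[1] flags=1000 CC?T → r2=0xb3
[2] flags=1000 LS?T → r2=0xa1
[3] flags=0011 → (cmp)
[4] flags=0011 PL?T → r1=0xbc
[5] flags=0011 CS?T → r3=0xf2
[6] flags=0010 → (cmp)
[7] flags=0010 VC?T → r1=0xfc
[8] flags=0010 LS?F → skip

EXEC = [1,2,4,5,7]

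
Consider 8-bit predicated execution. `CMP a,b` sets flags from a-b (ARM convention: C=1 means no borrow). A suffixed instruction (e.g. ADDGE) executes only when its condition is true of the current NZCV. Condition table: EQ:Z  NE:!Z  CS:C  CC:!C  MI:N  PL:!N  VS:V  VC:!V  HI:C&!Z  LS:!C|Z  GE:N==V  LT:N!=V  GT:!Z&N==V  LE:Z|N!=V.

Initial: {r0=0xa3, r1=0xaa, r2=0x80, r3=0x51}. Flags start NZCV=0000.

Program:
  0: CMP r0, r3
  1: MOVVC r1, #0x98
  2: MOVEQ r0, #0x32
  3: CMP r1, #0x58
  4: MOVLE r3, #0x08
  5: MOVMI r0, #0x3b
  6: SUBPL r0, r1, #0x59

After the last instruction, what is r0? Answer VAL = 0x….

[0] flags=0011 → (cmp)
[1] flags=0011 VC?F → skip
[2] flags=0011 EQ?F → skip
[3] flags=0011 → (cmp)
[4] flags=0011 LE?T → r3=0x08
[5] flags=0011 MI?F → skip
[6] flags=0011 PL?T → r0=0x51

VAL = 0x51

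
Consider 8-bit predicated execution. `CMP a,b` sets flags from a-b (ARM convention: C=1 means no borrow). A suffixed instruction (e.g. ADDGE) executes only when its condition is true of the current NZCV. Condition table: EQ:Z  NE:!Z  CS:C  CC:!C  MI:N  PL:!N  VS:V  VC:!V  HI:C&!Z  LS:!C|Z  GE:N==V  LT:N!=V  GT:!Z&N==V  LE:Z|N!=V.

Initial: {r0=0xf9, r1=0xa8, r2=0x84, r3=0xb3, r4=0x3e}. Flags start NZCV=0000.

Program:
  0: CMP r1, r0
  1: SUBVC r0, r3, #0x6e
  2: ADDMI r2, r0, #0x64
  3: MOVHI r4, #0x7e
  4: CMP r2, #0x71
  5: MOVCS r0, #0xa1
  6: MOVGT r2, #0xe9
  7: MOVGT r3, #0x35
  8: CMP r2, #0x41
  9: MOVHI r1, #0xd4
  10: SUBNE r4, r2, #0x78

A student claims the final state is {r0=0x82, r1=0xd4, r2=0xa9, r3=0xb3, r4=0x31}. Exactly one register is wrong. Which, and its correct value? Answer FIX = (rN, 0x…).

FIX = (r0, 0xa1)

0: ✓ CMP  NZCV=1000
1: ✓ SUBVC  r0←0x45
2: ✓ ADDMI  r2←0xa9
3: · MOVHI
4: ✓ CMP  NZCV=0011
5: ✓ MOVCS  r0←0xa1
6: · MOVGT
7: · MOVGT
8: ✓ CMP  NZCV=0011
9: ✓ MOVHI  r1←0xd4
10: ✓ SUBNE  r4←0x31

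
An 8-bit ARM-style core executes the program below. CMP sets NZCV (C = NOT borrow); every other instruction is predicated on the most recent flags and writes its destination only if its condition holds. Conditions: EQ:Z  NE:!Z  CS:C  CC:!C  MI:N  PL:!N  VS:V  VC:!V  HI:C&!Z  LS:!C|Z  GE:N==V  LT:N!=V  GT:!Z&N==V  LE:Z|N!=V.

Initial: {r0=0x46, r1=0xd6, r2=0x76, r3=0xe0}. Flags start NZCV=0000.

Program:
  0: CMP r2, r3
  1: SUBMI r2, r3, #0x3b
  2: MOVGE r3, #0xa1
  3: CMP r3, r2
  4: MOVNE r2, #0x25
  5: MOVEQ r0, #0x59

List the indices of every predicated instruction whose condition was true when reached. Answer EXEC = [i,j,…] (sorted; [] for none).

[0] flags=1001 → (cmp)
[1] flags=1001 MI?T → r2=0xa5
[2] flags=1001 GE?T → r3=0xa1
[3] flags=1000 → (cmp)
[4] flags=1000 NE?T → r2=0x25
[5] flags=1000 EQ?F → skip

EXEC = [1,2,4]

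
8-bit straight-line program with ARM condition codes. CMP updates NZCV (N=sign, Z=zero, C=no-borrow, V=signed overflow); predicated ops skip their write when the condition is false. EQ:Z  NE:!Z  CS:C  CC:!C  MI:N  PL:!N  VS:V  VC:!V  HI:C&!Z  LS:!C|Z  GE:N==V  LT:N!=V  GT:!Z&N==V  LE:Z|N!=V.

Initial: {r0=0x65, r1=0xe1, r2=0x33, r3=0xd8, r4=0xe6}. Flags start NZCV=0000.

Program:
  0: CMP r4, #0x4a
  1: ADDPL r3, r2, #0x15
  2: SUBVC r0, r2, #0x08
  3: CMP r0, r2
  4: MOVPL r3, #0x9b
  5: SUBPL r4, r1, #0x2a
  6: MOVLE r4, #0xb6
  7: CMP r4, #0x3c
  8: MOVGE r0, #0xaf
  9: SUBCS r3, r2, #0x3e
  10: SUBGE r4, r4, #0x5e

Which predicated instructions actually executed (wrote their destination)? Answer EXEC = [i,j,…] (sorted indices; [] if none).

EXEC = [2,6,9]

[0] flags=1010 → (cmp)
[1] flags=1010 PL?F → skip
[2] flags=1010 VC?T → r0=0x2b
[3] flags=1000 → (cmp)
[4] flags=1000 PL?F → skip
[5] flags=1000 PL?F → skip
[6] flags=1000 LE?T → r4=0xb6
[7] flags=0011 → (cmp)
[8] flags=0011 GE?F → skip
[9] flags=0011 CS?T → r3=0xf5
[10] flags=0011 GE?F → skip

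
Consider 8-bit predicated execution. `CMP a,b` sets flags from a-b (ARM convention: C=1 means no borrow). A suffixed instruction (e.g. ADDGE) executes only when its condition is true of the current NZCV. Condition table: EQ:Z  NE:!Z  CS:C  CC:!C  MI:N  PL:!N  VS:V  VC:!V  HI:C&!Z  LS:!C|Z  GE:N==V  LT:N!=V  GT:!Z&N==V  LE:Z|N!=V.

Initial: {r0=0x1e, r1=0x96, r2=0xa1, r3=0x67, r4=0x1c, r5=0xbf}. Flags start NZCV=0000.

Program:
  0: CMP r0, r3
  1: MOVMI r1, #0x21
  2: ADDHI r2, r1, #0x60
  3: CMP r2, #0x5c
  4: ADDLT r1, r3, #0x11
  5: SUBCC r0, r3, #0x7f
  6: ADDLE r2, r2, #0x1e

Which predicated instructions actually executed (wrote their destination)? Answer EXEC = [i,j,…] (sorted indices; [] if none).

0: ✓ CMP  NZCV=1000
1: ✓ MOVMI  r1←0x21
2: · ADDHI
3: ✓ CMP  NZCV=0011
4: ✓ ADDLT  r1←0x78
5: · SUBCC
6: ✓ ADDLE  r2←0xbf

EXEC = [1,4,6]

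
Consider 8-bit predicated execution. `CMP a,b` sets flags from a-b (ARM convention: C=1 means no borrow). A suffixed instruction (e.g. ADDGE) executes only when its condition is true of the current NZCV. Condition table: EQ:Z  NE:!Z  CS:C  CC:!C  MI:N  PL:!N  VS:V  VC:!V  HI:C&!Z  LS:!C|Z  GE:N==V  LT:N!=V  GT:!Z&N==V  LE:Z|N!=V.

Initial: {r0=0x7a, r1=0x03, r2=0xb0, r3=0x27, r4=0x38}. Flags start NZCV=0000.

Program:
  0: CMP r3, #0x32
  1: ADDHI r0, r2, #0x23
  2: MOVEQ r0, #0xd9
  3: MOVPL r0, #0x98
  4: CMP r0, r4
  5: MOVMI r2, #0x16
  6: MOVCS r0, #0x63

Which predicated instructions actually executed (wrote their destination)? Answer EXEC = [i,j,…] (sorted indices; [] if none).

0: ✓ CMP  NZCV=1000
1: · ADDHI
2: · MOVEQ
3: · MOVPL
4: ✓ CMP  NZCV=0010
5: · MOVMI
6: ✓ MOVCS  r0←0x63

EXEC = [6]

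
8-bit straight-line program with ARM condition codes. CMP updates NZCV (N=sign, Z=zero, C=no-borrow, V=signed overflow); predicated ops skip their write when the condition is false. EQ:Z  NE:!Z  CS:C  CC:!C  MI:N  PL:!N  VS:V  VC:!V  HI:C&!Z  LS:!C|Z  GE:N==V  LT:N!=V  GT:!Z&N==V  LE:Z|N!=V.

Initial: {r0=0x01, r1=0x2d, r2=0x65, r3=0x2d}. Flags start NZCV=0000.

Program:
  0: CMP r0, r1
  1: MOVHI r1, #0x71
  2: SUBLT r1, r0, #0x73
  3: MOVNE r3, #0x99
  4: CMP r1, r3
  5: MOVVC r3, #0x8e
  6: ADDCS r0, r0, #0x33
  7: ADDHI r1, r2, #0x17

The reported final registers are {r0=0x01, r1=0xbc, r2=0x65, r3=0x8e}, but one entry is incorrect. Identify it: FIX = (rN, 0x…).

0: ✓ CMP  NZCV=1000
1: · MOVHI
2: ✓ SUBLT  r1←0x8e
3: ✓ MOVNE  r3←0x99
4: ✓ CMP  NZCV=1000
5: ✓ MOVVC  r3←0x8e
6: · ADDCS
7: · ADDHI

FIX = (r1, 0x8e)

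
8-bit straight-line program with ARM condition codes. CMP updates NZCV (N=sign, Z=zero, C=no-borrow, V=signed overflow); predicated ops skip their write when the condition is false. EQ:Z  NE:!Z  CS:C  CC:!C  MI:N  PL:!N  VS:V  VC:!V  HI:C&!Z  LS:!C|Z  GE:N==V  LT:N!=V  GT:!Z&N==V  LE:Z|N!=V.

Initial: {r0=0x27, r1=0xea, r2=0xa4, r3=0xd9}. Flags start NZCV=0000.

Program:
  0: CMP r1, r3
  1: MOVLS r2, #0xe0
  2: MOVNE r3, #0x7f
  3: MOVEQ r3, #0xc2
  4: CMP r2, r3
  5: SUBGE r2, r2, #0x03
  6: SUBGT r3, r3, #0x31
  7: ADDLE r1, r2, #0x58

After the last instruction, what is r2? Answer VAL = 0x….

0: ✓ CMP  NZCV=0010
1: · MOVLS
2: ✓ MOVNE  r3←0x7f
3: · MOVEQ
4: ✓ CMP  NZCV=0011
5: · SUBGE
6: · SUBGT
7: ✓ ADDLE  r1←0xfc

VAL = 0xa4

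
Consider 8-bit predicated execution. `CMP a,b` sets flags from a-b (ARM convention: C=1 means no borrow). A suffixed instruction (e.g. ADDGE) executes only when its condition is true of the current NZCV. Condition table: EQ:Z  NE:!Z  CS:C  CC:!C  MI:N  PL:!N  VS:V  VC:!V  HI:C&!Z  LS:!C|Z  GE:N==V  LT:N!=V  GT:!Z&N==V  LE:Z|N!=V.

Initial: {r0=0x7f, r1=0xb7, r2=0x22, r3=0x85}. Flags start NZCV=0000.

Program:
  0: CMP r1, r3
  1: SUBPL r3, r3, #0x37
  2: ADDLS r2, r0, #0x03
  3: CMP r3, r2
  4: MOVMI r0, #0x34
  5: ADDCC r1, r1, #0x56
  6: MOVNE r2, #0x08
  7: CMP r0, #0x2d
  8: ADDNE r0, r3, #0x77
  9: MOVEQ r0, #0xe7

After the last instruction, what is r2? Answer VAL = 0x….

VAL = 0x08

0: ✓ CMP  NZCV=0010
1: ✓ SUBPL  r3←0x4e
2: · ADDLS
3: ✓ CMP  NZCV=0010
4: · MOVMI
5: · ADDCC
6: ✓ MOVNE  r2←0x08
7: ✓ CMP  NZCV=0010
8: ✓ ADDNE  r0←0xc5
9: · MOVEQ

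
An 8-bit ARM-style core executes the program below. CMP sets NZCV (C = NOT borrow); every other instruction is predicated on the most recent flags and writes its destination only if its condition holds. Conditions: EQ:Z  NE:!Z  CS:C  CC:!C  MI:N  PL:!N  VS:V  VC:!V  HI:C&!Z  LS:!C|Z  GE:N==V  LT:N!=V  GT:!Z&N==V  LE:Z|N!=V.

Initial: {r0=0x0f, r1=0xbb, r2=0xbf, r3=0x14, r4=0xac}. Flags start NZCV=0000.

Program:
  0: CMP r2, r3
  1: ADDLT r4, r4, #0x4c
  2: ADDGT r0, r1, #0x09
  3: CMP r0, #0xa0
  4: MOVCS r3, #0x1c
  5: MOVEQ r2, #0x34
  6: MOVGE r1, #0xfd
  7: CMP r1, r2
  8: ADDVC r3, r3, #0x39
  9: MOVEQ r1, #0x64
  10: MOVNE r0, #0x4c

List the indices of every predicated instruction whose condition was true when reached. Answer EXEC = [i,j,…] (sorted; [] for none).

EXEC = [1,6,8,10]

0: ✓ CMP  NZCV=1010
1: ✓ ADDLT  r4←0xf8
2: · ADDGT
3: ✓ CMP  NZCV=0000
4: · MOVCS
5: · MOVEQ
6: ✓ MOVGE  r1←0xfd
7: ✓ CMP  NZCV=0010
8: ✓ ADDVC  r3←0x4d
9: · MOVEQ
10: ✓ MOVNE  r0←0x4c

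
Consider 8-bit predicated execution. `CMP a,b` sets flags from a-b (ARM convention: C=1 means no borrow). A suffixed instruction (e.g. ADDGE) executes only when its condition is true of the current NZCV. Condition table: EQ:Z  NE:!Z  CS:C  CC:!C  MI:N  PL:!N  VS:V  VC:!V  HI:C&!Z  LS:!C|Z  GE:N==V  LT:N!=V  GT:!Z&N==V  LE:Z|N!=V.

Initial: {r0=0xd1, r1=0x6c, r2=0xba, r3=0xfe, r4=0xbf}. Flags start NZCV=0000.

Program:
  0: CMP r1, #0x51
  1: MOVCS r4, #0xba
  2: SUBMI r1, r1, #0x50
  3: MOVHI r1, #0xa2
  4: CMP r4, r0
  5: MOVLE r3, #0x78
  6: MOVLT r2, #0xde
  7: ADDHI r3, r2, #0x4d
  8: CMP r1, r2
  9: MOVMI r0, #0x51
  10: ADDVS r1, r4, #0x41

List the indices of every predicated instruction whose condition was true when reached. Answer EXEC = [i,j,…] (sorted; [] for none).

[0] flags=0010 → (cmp)
[1] flags=0010 CS?T → r4=0xba
[2] flags=0010 MI?F → skip
[3] flags=0010 HI?T → r1=0xa2
[4] flags=1000 → (cmp)
[5] flags=1000 LE?T → r3=0x78
[6] flags=1000 LT?T → r2=0xde
[7] flags=1000 HI?F → skip
[8] flags=1000 → (cmp)
[9] flags=1000 MI?T → r0=0x51
[10] flags=1000 VS?F → skip

EXEC = [1,3,5,6,9]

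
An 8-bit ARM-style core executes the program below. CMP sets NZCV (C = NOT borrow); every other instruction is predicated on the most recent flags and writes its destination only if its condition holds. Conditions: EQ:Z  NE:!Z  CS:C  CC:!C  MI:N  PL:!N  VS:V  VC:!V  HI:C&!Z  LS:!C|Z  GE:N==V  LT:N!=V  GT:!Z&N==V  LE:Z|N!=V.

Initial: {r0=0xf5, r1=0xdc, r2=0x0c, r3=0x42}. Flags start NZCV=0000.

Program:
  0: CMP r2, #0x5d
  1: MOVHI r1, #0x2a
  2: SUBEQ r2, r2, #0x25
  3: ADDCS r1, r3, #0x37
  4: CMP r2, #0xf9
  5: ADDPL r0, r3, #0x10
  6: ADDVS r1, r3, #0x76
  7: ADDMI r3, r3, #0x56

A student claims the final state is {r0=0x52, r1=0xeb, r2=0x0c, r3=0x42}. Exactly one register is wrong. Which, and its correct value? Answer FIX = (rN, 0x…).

FIX = (r1, 0xdc)

0: ✓ CMP  NZCV=1000
1: · MOVHI
2: · SUBEQ
3: · ADDCS
4: ✓ CMP  NZCV=0000
5: ✓ ADDPL  r0←0x52
6: · ADDVS
7: · ADDMI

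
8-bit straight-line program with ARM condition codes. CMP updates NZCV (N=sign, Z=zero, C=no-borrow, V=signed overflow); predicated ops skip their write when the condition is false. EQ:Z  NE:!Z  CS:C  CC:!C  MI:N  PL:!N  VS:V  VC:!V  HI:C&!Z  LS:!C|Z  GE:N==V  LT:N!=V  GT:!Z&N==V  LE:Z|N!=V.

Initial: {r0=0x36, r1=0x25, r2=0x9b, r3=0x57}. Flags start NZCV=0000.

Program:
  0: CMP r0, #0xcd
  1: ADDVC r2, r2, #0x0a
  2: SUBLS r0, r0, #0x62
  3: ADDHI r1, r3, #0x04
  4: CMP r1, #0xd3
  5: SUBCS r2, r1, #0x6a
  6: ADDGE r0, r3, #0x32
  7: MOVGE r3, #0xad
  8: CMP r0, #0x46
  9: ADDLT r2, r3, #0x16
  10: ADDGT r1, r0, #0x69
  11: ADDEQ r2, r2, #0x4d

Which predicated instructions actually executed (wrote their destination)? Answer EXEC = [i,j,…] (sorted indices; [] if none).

0: ✓ CMP  NZCV=0000
1: ✓ ADDVC  r2←0xa5
2: ✓ SUBLS  r0←0xd4
3: · ADDHI
4: ✓ CMP  NZCV=0000
5: · SUBCS
6: ✓ ADDGE  r0←0x89
7: ✓ MOVGE  r3←0xad
8: ✓ CMP  NZCV=0011
9: ✓ ADDLT  r2←0xc3
10: · ADDGT
11: · ADDEQ

EXEC = [1,2,6,7,9]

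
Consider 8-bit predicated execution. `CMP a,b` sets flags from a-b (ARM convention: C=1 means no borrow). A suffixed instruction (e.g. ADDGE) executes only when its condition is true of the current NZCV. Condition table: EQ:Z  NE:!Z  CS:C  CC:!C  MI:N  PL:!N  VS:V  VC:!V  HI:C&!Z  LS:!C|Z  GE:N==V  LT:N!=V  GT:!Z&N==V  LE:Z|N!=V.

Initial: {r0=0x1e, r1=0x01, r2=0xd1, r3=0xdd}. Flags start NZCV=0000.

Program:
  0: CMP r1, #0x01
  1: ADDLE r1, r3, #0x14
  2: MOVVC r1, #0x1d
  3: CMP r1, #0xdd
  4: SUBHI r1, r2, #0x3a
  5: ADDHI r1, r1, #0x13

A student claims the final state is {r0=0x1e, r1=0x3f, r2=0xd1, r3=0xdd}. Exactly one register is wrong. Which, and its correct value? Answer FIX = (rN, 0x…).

FIX = (r1, 0x1d)

0: ✓ CMP  NZCV=0110
1: ✓ ADDLE  r1←0xf1
2: ✓ MOVVC  r1←0x1d
3: ✓ CMP  NZCV=0000
4: · SUBHI
5: · ADDHI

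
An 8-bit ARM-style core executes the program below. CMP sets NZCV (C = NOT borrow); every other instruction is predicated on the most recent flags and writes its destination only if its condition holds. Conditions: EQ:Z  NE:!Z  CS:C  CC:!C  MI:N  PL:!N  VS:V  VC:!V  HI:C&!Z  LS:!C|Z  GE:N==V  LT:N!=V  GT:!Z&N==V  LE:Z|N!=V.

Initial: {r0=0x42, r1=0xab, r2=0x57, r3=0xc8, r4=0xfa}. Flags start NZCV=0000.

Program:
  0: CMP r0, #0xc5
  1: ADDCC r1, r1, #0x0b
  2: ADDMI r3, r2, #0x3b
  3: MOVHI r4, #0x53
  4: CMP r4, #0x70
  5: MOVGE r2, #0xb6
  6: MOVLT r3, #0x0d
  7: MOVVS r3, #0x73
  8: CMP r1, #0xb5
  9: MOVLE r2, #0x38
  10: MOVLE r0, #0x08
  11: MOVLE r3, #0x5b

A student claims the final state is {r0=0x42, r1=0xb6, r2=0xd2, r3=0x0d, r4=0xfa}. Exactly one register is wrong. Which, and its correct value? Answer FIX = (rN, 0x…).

0: ✓ CMP  NZCV=0000
1: ✓ ADDCC  r1←0xb6
2: · ADDMI
3: · MOVHI
4: ✓ CMP  NZCV=1010
5: · MOVGE
6: ✓ MOVLT  r3←0x0d
7: · MOVVS
8: ✓ CMP  NZCV=0010
9: · MOVLE
10: · MOVLE
11: · MOVLE

FIX = (r2, 0x57)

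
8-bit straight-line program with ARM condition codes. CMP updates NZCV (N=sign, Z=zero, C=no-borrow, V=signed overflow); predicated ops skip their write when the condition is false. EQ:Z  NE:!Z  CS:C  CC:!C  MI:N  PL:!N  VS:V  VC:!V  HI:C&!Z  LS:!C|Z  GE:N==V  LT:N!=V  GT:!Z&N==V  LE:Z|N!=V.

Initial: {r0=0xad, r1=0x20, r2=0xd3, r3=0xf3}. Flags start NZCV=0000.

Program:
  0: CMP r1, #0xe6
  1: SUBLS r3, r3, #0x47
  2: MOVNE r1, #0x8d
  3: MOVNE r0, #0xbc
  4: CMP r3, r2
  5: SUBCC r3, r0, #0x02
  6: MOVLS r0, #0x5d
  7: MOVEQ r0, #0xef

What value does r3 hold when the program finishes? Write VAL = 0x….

VAL = 0xba

[0] flags=0000 → (cmp)
[1] flags=0000 LS?T → r3=0xac
[2] flags=0000 NE?T → r1=0x8d
[3] flags=0000 NE?T → r0=0xbc
[4] flags=1000 → (cmp)
[5] flags=1000 CC?T → r3=0xba
[6] flags=1000 LS?T → r0=0x5d
[7] flags=1000 EQ?F → skip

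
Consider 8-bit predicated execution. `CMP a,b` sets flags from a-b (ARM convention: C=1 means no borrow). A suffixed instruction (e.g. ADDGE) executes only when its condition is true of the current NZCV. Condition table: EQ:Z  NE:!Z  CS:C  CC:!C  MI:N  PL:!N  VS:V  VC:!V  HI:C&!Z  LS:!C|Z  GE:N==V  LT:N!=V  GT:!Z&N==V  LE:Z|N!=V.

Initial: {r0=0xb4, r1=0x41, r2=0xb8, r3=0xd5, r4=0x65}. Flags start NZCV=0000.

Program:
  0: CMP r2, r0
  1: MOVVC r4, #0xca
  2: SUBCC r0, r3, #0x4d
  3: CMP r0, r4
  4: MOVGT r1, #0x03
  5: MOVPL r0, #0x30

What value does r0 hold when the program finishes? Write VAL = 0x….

[0] flags=0010 → (cmp)
[1] flags=0010 VC?T → r4=0xca
[2] flags=0010 CC?F → skip
[3] flags=1000 → (cmp)
[4] flags=1000 GT?F → skip
[5] flags=1000 PL?F → skip

VAL = 0xb4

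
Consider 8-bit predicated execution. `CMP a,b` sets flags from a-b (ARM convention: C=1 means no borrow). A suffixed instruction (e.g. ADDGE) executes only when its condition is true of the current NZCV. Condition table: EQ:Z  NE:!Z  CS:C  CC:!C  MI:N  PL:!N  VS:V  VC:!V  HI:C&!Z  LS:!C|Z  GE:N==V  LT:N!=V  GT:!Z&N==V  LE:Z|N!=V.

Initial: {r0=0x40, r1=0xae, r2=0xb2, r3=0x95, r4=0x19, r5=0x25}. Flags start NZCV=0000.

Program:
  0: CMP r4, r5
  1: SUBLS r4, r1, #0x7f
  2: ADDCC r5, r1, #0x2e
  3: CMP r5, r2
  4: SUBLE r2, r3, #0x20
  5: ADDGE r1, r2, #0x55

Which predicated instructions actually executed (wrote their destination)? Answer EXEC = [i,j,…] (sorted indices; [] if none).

EXEC = [1,2,5]

[0] flags=1000 → (cmp)
[1] flags=1000 LS?T → r4=0x2f
[2] flags=1000 CC?T → r5=0xdc
[3] flags=0010 → (cmp)
[4] flags=0010 LE?F → skip
[5] flags=0010 GE?T → r1=0x07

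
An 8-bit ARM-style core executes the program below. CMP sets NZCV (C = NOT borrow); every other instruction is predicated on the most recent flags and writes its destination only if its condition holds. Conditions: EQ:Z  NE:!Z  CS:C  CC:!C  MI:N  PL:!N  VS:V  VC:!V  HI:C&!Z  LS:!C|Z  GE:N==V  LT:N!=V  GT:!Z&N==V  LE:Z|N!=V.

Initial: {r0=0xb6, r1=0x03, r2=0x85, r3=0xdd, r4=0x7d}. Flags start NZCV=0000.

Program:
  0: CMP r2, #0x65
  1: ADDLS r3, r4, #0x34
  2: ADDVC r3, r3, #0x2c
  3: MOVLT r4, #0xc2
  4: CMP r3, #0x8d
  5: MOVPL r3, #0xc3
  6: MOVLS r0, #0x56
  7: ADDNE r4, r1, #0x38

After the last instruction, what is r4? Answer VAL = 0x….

0: ✓ CMP  NZCV=0011
1: · ADDLS
2: · ADDVC
3: ✓ MOVLT  r4←0xc2
4: ✓ CMP  NZCV=0010
5: ✓ MOVPL  r3←0xc3
6: · MOVLS
7: ✓ ADDNE  r4←0x3b

VAL = 0x3b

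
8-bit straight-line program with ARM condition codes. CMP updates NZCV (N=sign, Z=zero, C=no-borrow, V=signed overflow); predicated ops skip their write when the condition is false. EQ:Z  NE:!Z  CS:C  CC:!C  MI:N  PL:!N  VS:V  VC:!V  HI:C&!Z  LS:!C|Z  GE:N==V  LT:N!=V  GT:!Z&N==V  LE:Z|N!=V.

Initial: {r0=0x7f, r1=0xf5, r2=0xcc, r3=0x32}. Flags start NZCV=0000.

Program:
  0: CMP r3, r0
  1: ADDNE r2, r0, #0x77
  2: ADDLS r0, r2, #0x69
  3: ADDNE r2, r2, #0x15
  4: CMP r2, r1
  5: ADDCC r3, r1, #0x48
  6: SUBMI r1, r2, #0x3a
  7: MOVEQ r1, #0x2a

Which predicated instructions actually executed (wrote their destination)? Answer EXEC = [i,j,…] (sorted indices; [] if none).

0: ✓ CMP  NZCV=1000
1: ✓ ADDNE  r2←0xf6
2: ✓ ADDLS  r0←0x5f
3: ✓ ADDNE  r2←0x0b
4: ✓ CMP  NZCV=0000
5: ✓ ADDCC  r3←0x3d
6: · SUBMI
7: · MOVEQ

EXEC = [1,2,3,5]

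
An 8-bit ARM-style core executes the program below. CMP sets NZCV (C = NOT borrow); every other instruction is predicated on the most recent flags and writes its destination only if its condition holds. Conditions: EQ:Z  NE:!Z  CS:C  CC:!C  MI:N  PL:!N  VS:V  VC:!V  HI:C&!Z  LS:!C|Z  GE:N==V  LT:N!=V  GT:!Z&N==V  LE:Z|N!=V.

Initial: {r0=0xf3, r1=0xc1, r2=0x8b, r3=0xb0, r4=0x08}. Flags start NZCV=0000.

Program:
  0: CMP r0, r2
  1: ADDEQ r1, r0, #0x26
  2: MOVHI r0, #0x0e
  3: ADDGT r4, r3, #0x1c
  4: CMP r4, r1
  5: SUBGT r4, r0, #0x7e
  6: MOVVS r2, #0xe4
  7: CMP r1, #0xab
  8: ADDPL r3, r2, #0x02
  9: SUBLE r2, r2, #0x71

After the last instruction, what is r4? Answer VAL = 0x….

[0] flags=0010 → (cmp)
[1] flags=0010 EQ?F → skip
[2] flags=0010 HI?T → r0=0x0e
[3] flags=0010 GT?T → r4=0xcc
[4] flags=0010 → (cmp)
[5] flags=0010 GT?T → r4=0x90
[6] flags=0010 VS?F → skip
[7] flags=0010 → (cmp)
[8] flags=0010 PL?T → r3=0x8d
[9] flags=0010 LE?F → skip

VAL = 0x90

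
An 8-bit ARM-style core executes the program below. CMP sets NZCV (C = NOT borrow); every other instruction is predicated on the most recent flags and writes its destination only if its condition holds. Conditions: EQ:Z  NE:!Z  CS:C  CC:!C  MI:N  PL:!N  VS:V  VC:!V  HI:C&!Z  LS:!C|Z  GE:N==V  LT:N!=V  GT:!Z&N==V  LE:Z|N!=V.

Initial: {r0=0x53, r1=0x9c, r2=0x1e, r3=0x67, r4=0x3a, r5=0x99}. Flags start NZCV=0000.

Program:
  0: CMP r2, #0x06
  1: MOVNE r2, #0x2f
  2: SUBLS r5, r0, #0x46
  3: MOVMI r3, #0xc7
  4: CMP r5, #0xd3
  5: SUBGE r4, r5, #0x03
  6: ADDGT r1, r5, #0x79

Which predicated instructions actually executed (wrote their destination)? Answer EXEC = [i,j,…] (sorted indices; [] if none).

EXEC = [1]

[0] flags=0010 → (cmp)
[1] flags=0010 NE?T → r2=0x2f
[2] flags=0010 LS?F → skip
[3] flags=0010 MI?F → skip
[4] flags=1000 → (cmp)
[5] flags=1000 GE?F → skip
[6] flags=1000 GT?F → skip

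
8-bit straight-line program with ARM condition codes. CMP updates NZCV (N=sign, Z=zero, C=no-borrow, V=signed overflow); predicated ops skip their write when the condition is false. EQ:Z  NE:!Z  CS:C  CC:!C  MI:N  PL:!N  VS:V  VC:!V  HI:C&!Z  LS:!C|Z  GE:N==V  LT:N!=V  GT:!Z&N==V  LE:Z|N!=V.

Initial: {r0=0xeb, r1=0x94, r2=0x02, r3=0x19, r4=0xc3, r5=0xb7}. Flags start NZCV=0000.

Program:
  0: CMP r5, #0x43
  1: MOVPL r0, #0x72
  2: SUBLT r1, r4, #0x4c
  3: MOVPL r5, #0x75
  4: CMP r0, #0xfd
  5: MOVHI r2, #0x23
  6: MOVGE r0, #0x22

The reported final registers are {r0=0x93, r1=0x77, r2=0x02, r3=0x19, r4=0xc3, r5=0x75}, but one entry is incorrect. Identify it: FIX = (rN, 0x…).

[0] flags=0011 → (cmp)
[1] flags=0011 PL?T → r0=0x72
[2] flags=0011 LT?T → r1=0x77
[3] flags=0011 PL?T → r5=0x75
[4] flags=0000 → (cmp)
[5] flags=0000 HI?F → skip
[6] flags=0000 GE?T → r0=0x22

FIX = (r0, 0x22)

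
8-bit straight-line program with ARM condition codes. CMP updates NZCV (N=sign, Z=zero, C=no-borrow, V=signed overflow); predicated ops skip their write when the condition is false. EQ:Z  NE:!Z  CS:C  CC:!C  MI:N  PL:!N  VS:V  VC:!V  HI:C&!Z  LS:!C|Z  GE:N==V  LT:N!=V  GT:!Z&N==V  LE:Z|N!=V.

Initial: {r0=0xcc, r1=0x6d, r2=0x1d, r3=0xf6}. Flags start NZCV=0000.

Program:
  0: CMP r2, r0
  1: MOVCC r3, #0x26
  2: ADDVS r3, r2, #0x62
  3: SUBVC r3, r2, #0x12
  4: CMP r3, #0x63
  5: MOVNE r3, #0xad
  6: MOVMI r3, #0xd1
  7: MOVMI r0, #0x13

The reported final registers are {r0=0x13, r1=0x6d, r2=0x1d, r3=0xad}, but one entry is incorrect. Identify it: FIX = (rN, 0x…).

FIX = (r3, 0xd1)

0: ✓ CMP  NZCV=0000
1: ✓ MOVCC  r3←0x26
2: · ADDVS
3: ✓ SUBVC  r3←0x0b
4: ✓ CMP  NZCV=1000
5: ✓ MOVNE  r3←0xad
6: ✓ MOVMI  r3←0xd1
7: ✓ MOVMI  r0←0x13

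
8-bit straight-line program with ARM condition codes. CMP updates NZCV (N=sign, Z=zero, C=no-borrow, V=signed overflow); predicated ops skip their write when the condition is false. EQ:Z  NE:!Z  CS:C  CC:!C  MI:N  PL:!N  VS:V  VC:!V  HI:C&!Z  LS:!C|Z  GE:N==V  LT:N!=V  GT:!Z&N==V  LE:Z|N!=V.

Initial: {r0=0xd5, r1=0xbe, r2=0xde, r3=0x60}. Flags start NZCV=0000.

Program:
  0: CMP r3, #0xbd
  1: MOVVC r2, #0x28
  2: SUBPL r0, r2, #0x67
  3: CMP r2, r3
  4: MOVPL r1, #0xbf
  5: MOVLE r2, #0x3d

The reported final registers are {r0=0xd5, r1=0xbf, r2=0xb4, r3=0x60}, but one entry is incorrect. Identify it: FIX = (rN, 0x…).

FIX = (r2, 0x3d)

0: ✓ CMP  NZCV=1001
1: · MOVVC
2: · SUBPL
3: ✓ CMP  NZCV=0011
4: ✓ MOVPL  r1←0xbf
5: ✓ MOVLE  r2←0x3d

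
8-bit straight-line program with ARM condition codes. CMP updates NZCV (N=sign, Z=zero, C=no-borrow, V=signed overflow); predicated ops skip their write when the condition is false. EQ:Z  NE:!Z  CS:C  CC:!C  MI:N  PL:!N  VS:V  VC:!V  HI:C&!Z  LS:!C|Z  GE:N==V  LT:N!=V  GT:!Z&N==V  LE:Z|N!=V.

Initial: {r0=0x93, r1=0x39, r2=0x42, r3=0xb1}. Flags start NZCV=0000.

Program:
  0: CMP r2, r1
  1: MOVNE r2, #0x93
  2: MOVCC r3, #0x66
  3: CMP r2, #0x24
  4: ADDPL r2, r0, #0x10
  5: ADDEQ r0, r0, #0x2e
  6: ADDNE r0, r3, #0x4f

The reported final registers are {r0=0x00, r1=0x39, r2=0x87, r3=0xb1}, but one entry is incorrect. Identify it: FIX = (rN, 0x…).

FIX = (r2, 0xa3)

0: ✓ CMP  NZCV=0010
1: ✓ MOVNE  r2←0x93
2: · MOVCC
3: ✓ CMP  NZCV=0011
4: ✓ ADDPL  r2←0xa3
5: · ADDEQ
6: ✓ ADDNE  r0←0x00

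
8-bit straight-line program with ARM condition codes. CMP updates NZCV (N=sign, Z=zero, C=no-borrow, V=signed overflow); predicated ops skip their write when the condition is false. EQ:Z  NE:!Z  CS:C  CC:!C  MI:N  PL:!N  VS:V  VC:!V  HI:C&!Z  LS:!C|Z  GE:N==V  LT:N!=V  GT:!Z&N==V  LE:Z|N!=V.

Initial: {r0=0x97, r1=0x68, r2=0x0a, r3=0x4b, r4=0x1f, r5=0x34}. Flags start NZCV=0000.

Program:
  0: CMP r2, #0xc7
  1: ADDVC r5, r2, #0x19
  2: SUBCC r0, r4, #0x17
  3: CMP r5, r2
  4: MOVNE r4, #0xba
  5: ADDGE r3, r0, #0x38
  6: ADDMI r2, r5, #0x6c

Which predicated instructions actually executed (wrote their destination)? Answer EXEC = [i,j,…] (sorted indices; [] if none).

[0] flags=0000 → (cmp)
[1] flags=0000 VC?T → r5=0x23
[2] flags=0000 CC?T → r0=0x08
[3] flags=0010 → (cmp)
[4] flags=0010 NE?T → r4=0xba
[5] flags=0010 GE?T → r3=0x40
[6] flags=0010 MI?F → skip

EXEC = [1,2,4,5]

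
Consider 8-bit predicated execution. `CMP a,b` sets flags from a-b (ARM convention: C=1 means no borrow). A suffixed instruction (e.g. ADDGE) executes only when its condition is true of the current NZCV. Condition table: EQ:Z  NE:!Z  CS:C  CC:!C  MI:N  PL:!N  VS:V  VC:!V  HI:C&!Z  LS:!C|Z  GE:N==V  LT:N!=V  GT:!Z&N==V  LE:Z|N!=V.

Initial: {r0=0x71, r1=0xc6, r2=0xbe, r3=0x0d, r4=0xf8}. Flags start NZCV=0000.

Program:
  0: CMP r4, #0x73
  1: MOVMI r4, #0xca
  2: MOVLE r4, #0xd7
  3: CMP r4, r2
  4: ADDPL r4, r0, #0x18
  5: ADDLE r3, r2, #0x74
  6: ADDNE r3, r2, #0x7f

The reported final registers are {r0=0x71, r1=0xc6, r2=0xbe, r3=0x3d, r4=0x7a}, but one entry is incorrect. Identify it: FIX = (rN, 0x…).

FIX = (r4, 0x89)

0: ✓ CMP  NZCV=1010
1: ✓ MOVMI  r4←0xca
2: ✓ MOVLE  r4←0xd7
3: ✓ CMP  NZCV=0010
4: ✓ ADDPL  r4←0x89
5: · ADDLE
6: ✓ ADDNE  r3←0x3d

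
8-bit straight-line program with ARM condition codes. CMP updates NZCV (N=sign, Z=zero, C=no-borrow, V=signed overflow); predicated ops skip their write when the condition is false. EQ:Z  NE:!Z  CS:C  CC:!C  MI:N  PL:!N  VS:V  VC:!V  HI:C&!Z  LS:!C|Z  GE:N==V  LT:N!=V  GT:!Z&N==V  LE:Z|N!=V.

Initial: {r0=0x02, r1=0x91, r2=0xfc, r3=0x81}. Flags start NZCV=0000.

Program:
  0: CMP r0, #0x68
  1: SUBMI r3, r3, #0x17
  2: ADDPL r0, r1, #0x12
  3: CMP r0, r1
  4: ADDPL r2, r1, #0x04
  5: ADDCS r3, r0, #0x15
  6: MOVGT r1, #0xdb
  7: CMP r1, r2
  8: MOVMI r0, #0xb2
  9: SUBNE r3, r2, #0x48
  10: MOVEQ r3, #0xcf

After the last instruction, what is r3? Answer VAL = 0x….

VAL = 0x4d

0: ✓ CMP  NZCV=1000
1: ✓ SUBMI  r3←0x6a
2: · ADDPL
3: ✓ CMP  NZCV=0000
4: ✓ ADDPL  r2←0x95
5: · ADDCS
6: ✓ MOVGT  r1←0xdb
7: ✓ CMP  NZCV=0010
8: · MOVMI
9: ✓ SUBNE  r3←0x4d
10: · MOVEQ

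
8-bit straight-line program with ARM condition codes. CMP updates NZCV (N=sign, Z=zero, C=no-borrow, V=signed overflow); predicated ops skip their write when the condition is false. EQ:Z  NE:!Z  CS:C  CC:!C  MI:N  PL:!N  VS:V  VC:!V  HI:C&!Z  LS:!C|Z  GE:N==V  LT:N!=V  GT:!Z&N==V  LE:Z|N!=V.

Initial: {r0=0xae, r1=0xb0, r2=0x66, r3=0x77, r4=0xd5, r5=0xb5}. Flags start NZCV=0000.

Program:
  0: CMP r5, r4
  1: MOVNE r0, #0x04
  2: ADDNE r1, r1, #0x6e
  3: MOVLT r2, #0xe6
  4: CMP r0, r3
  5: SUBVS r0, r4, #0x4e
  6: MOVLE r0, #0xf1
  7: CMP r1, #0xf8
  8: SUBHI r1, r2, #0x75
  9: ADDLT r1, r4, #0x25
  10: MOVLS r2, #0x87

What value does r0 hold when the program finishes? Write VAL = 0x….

VAL = 0xf1

0: ✓ CMP  NZCV=1000
1: ✓ MOVNE  r0←0x04
2: ✓ ADDNE  r1←0x1e
3: ✓ MOVLT  r2←0xe6
4: ✓ CMP  NZCV=1000
5: · SUBVS
6: ✓ MOVLE  r0←0xf1
7: ✓ CMP  NZCV=0000
8: · SUBHI
9: · ADDLT
10: ✓ MOVLS  r2←0x87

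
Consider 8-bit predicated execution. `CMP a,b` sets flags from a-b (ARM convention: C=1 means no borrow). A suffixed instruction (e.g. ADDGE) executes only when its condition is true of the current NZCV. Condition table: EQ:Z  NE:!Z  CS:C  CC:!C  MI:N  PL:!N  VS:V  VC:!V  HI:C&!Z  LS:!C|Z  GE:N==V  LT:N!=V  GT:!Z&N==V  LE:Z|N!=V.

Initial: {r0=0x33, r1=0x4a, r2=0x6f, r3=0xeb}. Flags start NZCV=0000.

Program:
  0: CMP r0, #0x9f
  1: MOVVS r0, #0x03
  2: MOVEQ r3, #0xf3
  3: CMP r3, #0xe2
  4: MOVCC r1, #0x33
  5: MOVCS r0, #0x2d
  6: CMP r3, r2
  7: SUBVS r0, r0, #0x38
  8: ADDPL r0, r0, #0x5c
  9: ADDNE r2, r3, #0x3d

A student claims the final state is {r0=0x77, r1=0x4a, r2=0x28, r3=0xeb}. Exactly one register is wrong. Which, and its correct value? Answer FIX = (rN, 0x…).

0: ✓ CMP  NZCV=1001
1: ✓ MOVVS  r0←0x03
2: · MOVEQ
3: ✓ CMP  NZCV=0010
4: · MOVCC
5: ✓ MOVCS  r0←0x2d
6: ✓ CMP  NZCV=0011
7: ✓ SUBVS  r0←0xf5
8: ✓ ADDPL  r0←0x51
9: ✓ ADDNE  r2←0x28

FIX = (r0, 0x51)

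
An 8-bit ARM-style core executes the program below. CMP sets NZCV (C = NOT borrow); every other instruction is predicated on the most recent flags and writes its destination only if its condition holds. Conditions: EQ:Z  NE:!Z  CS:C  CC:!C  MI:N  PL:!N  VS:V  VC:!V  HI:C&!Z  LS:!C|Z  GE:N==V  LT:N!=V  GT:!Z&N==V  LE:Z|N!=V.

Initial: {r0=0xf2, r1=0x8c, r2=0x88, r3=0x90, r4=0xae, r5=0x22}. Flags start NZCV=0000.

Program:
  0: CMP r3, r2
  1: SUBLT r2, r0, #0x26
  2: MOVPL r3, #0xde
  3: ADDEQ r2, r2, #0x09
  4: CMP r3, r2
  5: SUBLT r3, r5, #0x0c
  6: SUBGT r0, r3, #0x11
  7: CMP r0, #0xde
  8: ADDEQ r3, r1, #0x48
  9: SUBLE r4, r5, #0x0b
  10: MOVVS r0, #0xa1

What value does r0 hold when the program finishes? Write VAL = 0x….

[0] flags=0010 → (cmp)
[1] flags=0010 LT?F → skip
[2] flags=0010 PL?T → r3=0xde
[3] flags=0010 EQ?F → skip
[4] flags=0010 → (cmp)
[5] flags=0010 LT?F → skip
[6] flags=0010 GT?T → r0=0xcd
[7] flags=1000 → (cmp)
[8] flags=1000 EQ?F → skip
[9] flags=1000 LE?T → r4=0x17
[10] flags=1000 VS?F → skip

VAL = 0xcd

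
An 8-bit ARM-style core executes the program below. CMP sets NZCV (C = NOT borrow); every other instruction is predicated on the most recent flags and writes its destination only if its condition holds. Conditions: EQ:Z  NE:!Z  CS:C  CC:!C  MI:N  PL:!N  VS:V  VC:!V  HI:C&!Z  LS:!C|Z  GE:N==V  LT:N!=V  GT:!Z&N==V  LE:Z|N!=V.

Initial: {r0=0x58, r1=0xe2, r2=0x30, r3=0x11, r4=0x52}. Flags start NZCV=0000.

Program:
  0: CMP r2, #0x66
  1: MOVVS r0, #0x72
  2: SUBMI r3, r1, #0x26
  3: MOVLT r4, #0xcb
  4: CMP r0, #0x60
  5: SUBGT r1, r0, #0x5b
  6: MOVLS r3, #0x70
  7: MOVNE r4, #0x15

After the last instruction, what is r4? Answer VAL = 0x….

VAL = 0x15

[0] flags=1000 → (cmp)
[1] flags=1000 VS?F → skip
[2] flags=1000 MI?T → r3=0xbc
[3] flags=1000 LT?T → r4=0xcb
[4] flags=1000 → (cmp)
[5] flags=1000 GT?F → skip
[6] flags=1000 LS?T → r3=0x70
[7] flags=1000 NE?T → r4=0x15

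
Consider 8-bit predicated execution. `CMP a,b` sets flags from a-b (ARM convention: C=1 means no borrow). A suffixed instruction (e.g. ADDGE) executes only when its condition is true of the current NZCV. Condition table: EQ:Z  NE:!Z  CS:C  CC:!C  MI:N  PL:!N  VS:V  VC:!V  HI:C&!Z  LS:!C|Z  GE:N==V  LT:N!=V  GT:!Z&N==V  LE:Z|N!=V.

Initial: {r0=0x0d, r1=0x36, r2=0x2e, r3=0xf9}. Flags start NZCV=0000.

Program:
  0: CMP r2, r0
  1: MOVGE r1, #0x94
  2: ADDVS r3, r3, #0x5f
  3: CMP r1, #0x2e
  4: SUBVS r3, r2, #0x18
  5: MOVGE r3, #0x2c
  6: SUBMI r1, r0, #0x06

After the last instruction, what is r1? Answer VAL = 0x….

0: ✓ CMP  NZCV=0010
1: ✓ MOVGE  r1←0x94
2: · ADDVS
3: ✓ CMP  NZCV=0011
4: ✓ SUBVS  r3←0x16
5: · MOVGE
6: · SUBMI

VAL = 0x94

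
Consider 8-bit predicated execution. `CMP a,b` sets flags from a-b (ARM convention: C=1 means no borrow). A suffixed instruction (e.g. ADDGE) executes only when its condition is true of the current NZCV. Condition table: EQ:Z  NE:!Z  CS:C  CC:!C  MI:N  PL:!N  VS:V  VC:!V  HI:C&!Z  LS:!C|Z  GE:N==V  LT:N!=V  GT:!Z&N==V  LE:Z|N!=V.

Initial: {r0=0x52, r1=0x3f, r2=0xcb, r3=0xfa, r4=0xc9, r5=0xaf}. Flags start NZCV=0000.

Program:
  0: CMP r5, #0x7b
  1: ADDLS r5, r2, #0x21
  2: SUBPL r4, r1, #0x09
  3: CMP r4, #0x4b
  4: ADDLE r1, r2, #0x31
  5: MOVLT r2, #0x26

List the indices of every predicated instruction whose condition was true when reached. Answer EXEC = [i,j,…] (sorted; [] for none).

EXEC = [2,4,5]

[0] flags=0011 → (cmp)
[1] flags=0011 LS?F → skip
[2] flags=0011 PL?T → r4=0x36
[3] flags=1000 → (cmp)
[4] flags=1000 LE?T → r1=0xfc
[5] flags=1000 LT?T → r2=0x26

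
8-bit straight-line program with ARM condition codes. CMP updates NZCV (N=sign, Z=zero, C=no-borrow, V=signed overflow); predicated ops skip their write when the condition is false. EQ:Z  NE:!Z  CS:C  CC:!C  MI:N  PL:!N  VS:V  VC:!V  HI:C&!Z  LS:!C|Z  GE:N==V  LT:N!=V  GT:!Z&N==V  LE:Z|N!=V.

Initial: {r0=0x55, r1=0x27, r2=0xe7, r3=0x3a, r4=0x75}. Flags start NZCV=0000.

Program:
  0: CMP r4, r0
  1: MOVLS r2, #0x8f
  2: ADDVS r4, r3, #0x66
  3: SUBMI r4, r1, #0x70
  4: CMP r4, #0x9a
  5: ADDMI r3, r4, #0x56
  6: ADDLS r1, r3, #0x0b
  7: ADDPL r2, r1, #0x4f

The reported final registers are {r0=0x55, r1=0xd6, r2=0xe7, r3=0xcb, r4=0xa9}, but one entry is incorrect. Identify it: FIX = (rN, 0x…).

FIX = (r4, 0x75)

[0] flags=0010 → (cmp)
[1] flags=0010 LS?F → skip
[2] flags=0010 VS?F → skip
[3] flags=0010 MI?F → skip
[4] flags=1001 → (cmp)
[5] flags=1001 MI?T → r3=0xcb
[6] flags=1001 LS?T → r1=0xd6
[7] flags=1001 PL?F → skip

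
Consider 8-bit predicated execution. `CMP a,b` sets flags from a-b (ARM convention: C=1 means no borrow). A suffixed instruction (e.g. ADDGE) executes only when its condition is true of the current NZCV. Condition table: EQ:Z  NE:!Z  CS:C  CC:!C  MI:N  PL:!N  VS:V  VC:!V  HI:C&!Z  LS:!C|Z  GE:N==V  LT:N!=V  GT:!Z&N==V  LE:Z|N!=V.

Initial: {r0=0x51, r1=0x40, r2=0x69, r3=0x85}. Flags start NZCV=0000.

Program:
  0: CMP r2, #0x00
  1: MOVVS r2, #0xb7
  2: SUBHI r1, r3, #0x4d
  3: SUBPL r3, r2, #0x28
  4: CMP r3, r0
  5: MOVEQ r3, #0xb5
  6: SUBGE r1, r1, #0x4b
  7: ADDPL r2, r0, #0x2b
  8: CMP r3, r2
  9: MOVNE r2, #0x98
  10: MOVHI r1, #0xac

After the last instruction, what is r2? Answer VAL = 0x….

VAL = 0x98

0: ✓ CMP  NZCV=0010
1: · MOVVS
2: ✓ SUBHI  r1←0x38
3: ✓ SUBPL  r3←0x41
4: ✓ CMP  NZCV=1000
5: · MOVEQ
6: · SUBGE
7: · ADDPL
8: ✓ CMP  NZCV=1000
9: ✓ MOVNE  r2←0x98
10: · MOVHI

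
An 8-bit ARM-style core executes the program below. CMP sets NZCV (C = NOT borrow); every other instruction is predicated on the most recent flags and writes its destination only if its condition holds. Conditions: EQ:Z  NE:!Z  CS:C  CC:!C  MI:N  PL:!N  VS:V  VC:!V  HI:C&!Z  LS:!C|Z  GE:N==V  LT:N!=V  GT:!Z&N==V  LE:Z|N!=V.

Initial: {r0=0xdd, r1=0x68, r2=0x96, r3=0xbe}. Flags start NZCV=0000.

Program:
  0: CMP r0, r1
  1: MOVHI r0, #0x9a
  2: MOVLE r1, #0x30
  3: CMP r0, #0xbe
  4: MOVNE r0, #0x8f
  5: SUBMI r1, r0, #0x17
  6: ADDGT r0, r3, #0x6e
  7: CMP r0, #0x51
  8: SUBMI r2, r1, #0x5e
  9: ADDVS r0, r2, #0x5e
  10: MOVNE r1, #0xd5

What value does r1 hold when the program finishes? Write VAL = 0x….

VAL = 0xd5

0: ✓ CMP  NZCV=0011
1: ✓ MOVHI  r0←0x9a
2: ✓ MOVLE  r1←0x30
3: ✓ CMP  NZCV=1000
4: ✓ MOVNE  r0←0x8f
5: ✓ SUBMI  r1←0x78
6: · ADDGT
7: ✓ CMP  NZCV=0011
8: · SUBMI
9: ✓ ADDVS  r0←0xf4
10: ✓ MOVNE  r1←0xd5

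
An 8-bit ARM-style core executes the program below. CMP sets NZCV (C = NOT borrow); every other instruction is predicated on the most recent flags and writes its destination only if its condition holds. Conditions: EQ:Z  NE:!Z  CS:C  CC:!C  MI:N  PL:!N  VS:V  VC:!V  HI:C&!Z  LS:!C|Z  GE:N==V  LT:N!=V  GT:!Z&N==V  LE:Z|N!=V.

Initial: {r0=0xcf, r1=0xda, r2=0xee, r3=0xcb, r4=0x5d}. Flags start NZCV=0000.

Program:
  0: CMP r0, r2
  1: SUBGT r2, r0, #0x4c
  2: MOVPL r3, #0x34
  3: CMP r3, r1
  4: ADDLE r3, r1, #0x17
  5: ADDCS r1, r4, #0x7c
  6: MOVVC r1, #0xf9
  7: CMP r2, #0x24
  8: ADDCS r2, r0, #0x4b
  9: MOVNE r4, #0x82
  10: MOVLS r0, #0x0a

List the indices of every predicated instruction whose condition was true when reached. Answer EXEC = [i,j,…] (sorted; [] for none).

EXEC = [4,6,8,9]

[0] flags=1000 → (cmp)
[1] flags=1000 GT?F → skip
[2] flags=1000 PL?F → skip
[3] flags=1000 → (cmp)
[4] flags=1000 LE?T → r3=0xf1
[5] flags=1000 CS?F → skip
[6] flags=1000 VC?T → r1=0xf9
[7] flags=1010 → (cmp)
[8] flags=1010 CS?T → r2=0x1a
[9] flags=1010 NE?T → r4=0x82
[10] flags=1010 LS?F → skip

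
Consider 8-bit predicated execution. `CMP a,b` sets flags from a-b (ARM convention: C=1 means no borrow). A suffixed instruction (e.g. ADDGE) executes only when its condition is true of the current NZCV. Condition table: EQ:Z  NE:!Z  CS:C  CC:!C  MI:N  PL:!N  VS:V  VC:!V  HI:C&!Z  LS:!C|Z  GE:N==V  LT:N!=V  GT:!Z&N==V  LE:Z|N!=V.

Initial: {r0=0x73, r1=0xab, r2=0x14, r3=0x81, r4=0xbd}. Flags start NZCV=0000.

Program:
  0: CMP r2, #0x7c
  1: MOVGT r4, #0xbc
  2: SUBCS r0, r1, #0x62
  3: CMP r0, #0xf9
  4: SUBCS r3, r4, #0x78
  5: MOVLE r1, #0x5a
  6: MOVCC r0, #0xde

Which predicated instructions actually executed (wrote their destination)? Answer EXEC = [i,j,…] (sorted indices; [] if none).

EXEC = [6]

0: ✓ CMP  NZCV=1000
1: · MOVGT
2: · SUBCS
3: ✓ CMP  NZCV=0000
4: · SUBCS
5: · MOVLE
6: ✓ MOVCC  r0←0xde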